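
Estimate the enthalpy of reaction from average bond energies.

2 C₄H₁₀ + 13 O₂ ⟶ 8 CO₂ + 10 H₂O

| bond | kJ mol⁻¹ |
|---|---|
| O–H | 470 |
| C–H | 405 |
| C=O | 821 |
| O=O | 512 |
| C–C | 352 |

ΔH ≈ −5668 kJ

Bonds broken (reactants):
  C–C: 6 × 352 = 2112
  C–H: 20 × 405 = 8100
  O=O: 13 × 512 = 6656
  Σ(broken) = 16868 kJ
Bonds formed (products):
  C=O: 16 × 821 = 13136
  O–H: 20 × 470 = 9400
  Σ(formed) = 22536 kJ
ΔH = Σ(broken) − Σ(formed) = 16868 − 22536 = −5668 kJ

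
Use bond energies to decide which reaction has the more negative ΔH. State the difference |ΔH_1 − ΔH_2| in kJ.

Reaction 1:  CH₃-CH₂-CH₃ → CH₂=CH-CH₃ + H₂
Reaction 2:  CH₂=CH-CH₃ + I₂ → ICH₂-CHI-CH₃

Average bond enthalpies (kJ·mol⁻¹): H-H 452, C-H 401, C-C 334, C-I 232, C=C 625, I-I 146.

Reaction 1:
  Bonds broken (reactants):
    C-C: 2 × 334 = 668
    C-H: 8 × 401 = 3208
    Σ(broken) = 3876 kJ
  Bonds formed (products):
    C-C: 1 × 334 = 334
    C-H: 6 × 401 = 2406
    C=C: 1 × 625 = 625
    H-H: 1 × 452 = 452
    Σ(formed) = 3817 kJ
  ΔH_1 = 3876 − 3817 = +59 kJ
Reaction 2:
  Bonds broken (reactants):
    C-C: 1 × 334 = 334
    C-H: 6 × 401 = 2406
    C=C: 1 × 625 = 625
    I-I: 1 × 146 = 146
    Σ(broken) = 3511 kJ
  Bonds formed (products):
    C-C: 2 × 334 = 668
    C-H: 6 × 401 = 2406
    C-I: 2 × 232 = 464
    Σ(formed) = 3538 kJ
  ΔH_2 = 3511 − 3538 = −27 kJ
ΔH_1 − ΔH_2 = +86 kJ, so reaction 2 has the more negative ΔH; |ΔH_1 − ΔH_2| = 86 kJ.

Reaction 2, by 86 kJ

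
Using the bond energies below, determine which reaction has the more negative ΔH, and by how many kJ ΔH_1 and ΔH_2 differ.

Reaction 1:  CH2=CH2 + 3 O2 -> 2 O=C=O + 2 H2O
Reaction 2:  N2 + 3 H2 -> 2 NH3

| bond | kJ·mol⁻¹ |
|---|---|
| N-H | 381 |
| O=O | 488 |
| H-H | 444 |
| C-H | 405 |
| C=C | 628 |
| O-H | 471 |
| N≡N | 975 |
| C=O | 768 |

Reaction 1, by 1265 kJ

Reaction 1:
  Bonds broken (reactants):
    C-H: 4 × 405 = 1620
    C=C: 1 × 628 = 628
    O=O: 3 × 488 = 1464
    Σ(broken) = 3712 kJ
  Bonds formed (products):
    C=O: 4 × 768 = 3072
    O-H: 4 × 471 = 1884
    Σ(formed) = 4956 kJ
  ΔH_1 = 3712 − 4956 = −1244 kJ
Reaction 2:
  Bonds broken (reactants):
    H-H: 3 × 444 = 1332
    N≡N: 1 × 975 = 975
    Σ(broken) = 2307 kJ
  Bonds formed (products):
    N-H: 6 × 381 = 2286
    Σ(formed) = 2286 kJ
  ΔH_2 = 2307 − 2286 = +21 kJ
ΔH_1 − ΔH_2 = −1265 kJ, so reaction 1 has the more negative ΔH; |ΔH_1 − ΔH_2| = 1265 kJ.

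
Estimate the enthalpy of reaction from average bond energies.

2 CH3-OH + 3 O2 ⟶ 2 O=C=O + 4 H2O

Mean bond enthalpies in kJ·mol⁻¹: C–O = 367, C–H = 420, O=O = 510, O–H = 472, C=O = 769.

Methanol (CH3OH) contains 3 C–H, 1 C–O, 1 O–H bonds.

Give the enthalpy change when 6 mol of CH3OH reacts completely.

Bonds broken (reactants):
  C–H: 6 × 420 = 2520
  C–O: 2 × 367 = 734
  O–H: 2 × 472 = 944
  O=O: 3 × 510 = 1530
  Σ(broken) = 5728 kJ
Bonds formed (products):
  C=O: 4 × 769 = 3076
  O–H: 8 × 472 = 3776
  Σ(formed) = 6852 kJ
ΔH = Σ(broken) − Σ(formed) = 5728 − 6852 = −1124 kJ
For 3× the reaction as written: 3 × (−1124) = −3372 kJ

ΔH = −3372 kJ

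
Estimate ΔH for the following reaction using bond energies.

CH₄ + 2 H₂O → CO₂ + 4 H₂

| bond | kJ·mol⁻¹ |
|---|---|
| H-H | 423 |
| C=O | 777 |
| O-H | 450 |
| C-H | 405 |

Bonds broken (reactants):
  C-H: 4 × 405 = 1620
  O-H: 4 × 450 = 1800
  Σ(broken) = 3420 kJ
Bonds formed (products):
  C=O: 2 × 777 = 1554
  H-H: 4 × 423 = 1692
  Σ(formed) = 3246 kJ
ΔH = Σ(broken) − Σ(formed) = 3420 − 3246 = +174 kJ

ΔH ≈ +174 kJ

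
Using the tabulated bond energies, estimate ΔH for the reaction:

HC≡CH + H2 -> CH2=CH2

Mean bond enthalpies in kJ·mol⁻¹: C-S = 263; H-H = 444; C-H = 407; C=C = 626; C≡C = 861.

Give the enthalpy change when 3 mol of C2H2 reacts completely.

Bonds broken (reactants):
  C≡C: 1 × 861 = 861
  C-H: 2 × 407 = 814
  H-H: 1 × 444 = 444
  Σ(broken) = 2119 kJ
Bonds formed (products):
  C-H: 4 × 407 = 1628
  C=C: 1 × 626 = 626
  Σ(formed) = 2254 kJ
ΔH = Σ(broken) − Σ(formed) = 2119 − 2254 = −135 kJ
For 3× the reaction as written: 3 × (−135) = −405 kJ

ΔH = −405 kJ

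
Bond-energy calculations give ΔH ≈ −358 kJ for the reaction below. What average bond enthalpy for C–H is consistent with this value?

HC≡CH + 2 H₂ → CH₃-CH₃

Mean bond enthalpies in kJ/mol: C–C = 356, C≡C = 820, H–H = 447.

D(C–H) ≈ 429 kJ/mol

Let D be the C–H bond energy.
Σ(broken) = 1×820 + 2×D + 2×447 = 1714 + 2D
Σ(formed) = 1×356 + 6×D = 356 + 6D
ΔH = Σ(broken) − Σ(formed) = (1714 + 2D) − (356 + 6D) = +1358 − 4D
Setting this equal to −358 kJ gives 4D = 1716, so D = 429 kJ/mol.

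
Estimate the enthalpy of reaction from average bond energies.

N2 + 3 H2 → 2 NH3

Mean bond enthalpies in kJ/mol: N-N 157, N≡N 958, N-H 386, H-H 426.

Bonds broken (reactants):
  H-H: 3 × 426 = 1278
  N≡N: 1 × 958 = 958
  Σ(broken) = 2236 kJ
Bonds formed (products):
  N-H: 6 × 386 = 2316
  Σ(formed) = 2316 kJ
ΔH = Σ(broken) − Σ(formed) = 2236 − 2316 = −80 kJ

ΔH ≈ −80 kJ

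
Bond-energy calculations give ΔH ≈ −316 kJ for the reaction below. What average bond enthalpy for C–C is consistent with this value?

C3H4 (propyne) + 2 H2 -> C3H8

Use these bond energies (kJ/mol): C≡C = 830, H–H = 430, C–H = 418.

Let D be the C–C bond energy.
Σ(broken) = 1×830 + 1×D + 4×418 + 2×430 = 3362 + D
Σ(formed) = 2×D + 8×418 = 3344 + 2D
ΔH = Σ(broken) − Σ(formed) = (3362 + D) − (3344 + 2D) = +18 − D
Setting this equal to −316 kJ gives D = 334 kJ/mol.

D(C–C) ≈ 334 kJ/mol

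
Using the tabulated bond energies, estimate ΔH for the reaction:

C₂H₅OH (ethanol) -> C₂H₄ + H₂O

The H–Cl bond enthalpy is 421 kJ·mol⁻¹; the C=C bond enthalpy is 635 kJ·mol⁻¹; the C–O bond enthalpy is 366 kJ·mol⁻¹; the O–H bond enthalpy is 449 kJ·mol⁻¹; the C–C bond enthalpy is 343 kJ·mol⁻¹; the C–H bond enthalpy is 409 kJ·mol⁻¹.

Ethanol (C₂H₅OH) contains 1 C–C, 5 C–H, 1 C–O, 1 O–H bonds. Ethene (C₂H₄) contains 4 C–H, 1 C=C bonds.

Bonds broken (reactants):
  C–C: 1 × 343 = 343
  C–H: 5 × 409 = 2045
  C–O: 1 × 366 = 366
  O–H: 1 × 449 = 449
  Σ(broken) = 3203 kJ
Bonds formed (products):
  C–H: 4 × 409 = 1636
  C=C: 1 × 635 = 635
  O–H: 2 × 449 = 898
  Σ(formed) = 3169 kJ
ΔH = Σ(broken) − Σ(formed) = 3203 − 3169 = +34 kJ

ΔH ≈ +34 kJ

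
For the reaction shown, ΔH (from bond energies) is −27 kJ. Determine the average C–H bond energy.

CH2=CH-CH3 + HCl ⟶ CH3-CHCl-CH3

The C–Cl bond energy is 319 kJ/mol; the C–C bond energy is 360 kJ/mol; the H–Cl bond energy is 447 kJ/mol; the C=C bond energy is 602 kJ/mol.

Let D be the C–H bond energy.
Σ(broken) = 1×360 + 6×D + 1×602 + 1×447 = 1409 + 6D
Σ(formed) = 2×360 + 1×319 + 7×D = 1039 + 7D
ΔH = Σ(broken) − Σ(formed) = (1409 + 6D) − (1039 + 7D) = +370 − D
Setting this equal to −27 kJ gives D = 397 kJ/mol.

D(C–H) ≈ 397 kJ/mol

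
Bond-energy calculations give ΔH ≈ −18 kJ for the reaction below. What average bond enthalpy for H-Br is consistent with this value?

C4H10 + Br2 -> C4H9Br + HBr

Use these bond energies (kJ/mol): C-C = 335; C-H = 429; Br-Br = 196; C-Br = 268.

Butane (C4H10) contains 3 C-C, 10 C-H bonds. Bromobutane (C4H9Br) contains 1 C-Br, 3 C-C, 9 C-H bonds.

Let D be the H-Br bond energy.
Σ(broken) = 1×196 + 3×335 + 10×429 = 5491
Σ(formed) = 1×268 + 3×335 + 9×429 + 1×D = 5134 + D
ΔH = Σ(broken) − Σ(formed) = (5491) − (5134 + D) = +357 − D
Setting this equal to −18 kJ gives D = 375 kJ/mol.

D(H-Br) ≈ 375 kJ/mol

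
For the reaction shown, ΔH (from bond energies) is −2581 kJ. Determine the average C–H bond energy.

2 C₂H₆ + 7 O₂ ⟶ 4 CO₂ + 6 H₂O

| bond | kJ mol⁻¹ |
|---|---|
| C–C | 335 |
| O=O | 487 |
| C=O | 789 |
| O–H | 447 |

Let D be the C–H bond energy.
Σ(broken) = 2×335 + 12×D + 7×487 = 4079 + 12D
Σ(formed) = 8×789 + 12×447 = 11676
ΔH = Σ(broken) − Σ(formed) = (4079 + 12D) − (11676) = −7597 + 12D
Setting this equal to −2581 kJ gives 12D = 5016, so D = 418 kJ/mol.

D(C–H) ≈ 418 kJ/mol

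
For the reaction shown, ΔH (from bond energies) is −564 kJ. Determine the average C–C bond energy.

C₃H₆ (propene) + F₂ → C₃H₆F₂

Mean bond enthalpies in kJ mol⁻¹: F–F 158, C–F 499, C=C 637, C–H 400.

Let D be the C–C bond energy.
Σ(broken) = 1×D + 6×400 + 1×637 + 1×158 = 3195 + D
Σ(formed) = 2×D + 2×499 + 6×400 = 3398 + 2D
ΔH = Σ(broken) − Σ(formed) = (3195 + D) − (3398 + 2D) = −203 − D
Setting this equal to −564 kJ gives D = 361 kJ/mol.

D(C–C) ≈ 361 kJ/mol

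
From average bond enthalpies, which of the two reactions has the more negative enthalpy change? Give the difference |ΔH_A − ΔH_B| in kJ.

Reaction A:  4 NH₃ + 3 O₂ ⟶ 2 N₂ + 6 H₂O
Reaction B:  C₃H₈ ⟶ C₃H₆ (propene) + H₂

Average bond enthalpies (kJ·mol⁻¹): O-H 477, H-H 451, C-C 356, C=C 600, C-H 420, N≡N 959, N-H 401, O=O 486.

Reaction A, by 1517 kJ

Reaction A:
  Bonds broken (reactants):
    N-H: 12 × 401 = 4812
    O=O: 3 × 486 = 1458
    Σ(broken) = 6270 kJ
  Bonds formed (products):
    N≡N: 2 × 959 = 1918
    O-H: 12 × 477 = 5724
    Σ(formed) = 7642 kJ
  ΔH_A = 6270 − 7642 = −1372 kJ
Reaction B:
  Bonds broken (reactants):
    C-C: 2 × 356 = 712
    C-H: 8 × 420 = 3360
    Σ(broken) = 4072 kJ
  Bonds formed (products):
    C-C: 1 × 356 = 356
    C-H: 6 × 420 = 2520
    C=C: 1 × 600 = 600
    H-H: 1 × 451 = 451
    Σ(formed) = 3927 kJ
  ΔH_B = 4072 − 3927 = +145 kJ
ΔH_A − ΔH_B = −1517 kJ, so reaction A has the more negative ΔH; |ΔH_A − ΔH_B| = 1517 kJ.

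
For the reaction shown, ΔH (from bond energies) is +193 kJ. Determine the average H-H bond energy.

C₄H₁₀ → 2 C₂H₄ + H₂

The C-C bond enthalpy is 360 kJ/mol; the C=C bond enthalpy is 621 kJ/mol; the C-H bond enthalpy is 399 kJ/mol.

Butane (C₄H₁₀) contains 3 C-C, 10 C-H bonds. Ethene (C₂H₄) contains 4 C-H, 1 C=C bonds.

Let D be the H-H bond energy.
Σ(broken) = 3×360 + 10×399 = 5070
Σ(formed) = 8×399 + 2×621 + 1×D = 4434 + D
ΔH = Σ(broken) − Σ(formed) = (5070) − (4434 + D) = +636 − D
Setting this equal to +193 kJ gives D = 443 kJ/mol.

D(H-H) ≈ 443 kJ/mol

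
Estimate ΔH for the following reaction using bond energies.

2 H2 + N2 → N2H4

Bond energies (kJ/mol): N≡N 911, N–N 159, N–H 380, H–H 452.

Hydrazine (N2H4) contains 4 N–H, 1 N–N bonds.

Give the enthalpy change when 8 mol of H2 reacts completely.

Bonds broken (reactants):
  H–H: 2 × 452 = 904
  N≡N: 1 × 911 = 911
  Σ(broken) = 1815 kJ
Bonds formed (products):
  N–H: 4 × 380 = 1520
  N–N: 1 × 159 = 159
  Σ(formed) = 1679 kJ
ΔH = Σ(broken) − Σ(formed) = 1815 − 1679 = +136 kJ
For 4× the reaction as written: 4 × (+136) = +544 kJ

ΔH = +544 kJ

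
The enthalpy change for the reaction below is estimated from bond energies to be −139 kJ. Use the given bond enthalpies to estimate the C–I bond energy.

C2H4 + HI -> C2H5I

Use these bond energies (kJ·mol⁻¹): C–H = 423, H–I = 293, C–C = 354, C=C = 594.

D(C–I) ≈ 249 kJ/mol

Let D be the C–I bond energy.
Σ(broken) = 4×423 + 1×594 + 1×293 = 2579
Σ(formed) = 1×354 + 5×423 + 1×D = 2469 + D
ΔH = Σ(broken) − Σ(formed) = (2579) − (2469 + D) = +110 − D
Setting this equal to −139 kJ gives D = 249 kJ/mol.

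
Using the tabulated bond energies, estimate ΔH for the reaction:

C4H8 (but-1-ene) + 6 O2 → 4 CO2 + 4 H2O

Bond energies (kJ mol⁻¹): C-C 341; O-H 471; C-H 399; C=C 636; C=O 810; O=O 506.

ΔH ≈ −2702 kJ

Bonds broken (reactants):
  C-C: 2 × 341 = 682
  C-H: 8 × 399 = 3192
  C=C: 1 × 636 = 636
  O=O: 6 × 506 = 3036
  Σ(broken) = 7546 kJ
Bonds formed (products):
  C=O: 8 × 810 = 6480
  O-H: 8 × 471 = 3768
  Σ(formed) = 10248 kJ
ΔH = Σ(broken) − Σ(formed) = 7546 − 10248 = −2702 kJ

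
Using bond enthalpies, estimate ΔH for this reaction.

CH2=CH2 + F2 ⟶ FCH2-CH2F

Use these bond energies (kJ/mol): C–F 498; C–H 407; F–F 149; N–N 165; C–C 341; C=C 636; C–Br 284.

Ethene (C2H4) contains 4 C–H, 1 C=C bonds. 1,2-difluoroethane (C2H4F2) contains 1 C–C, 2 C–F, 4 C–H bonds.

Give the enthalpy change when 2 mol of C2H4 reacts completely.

Bonds broken (reactants):
  C–H: 4 × 407 = 1628
  C=C: 1 × 636 = 636
  F–F: 1 × 149 = 149
  Σ(broken) = 2413 kJ
Bonds formed (products):
  C–C: 1 × 341 = 341
  C–F: 2 × 498 = 996
  C–H: 4 × 407 = 1628
  Σ(formed) = 2965 kJ
ΔH = Σ(broken) − Σ(formed) = 2413 − 2965 = −552 kJ
For 2× the reaction as written: 2 × (−552) = −1104 kJ

ΔH = −1104 kJ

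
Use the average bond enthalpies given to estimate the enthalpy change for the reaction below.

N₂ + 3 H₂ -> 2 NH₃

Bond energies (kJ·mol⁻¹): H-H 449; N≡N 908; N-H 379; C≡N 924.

ΔH ≈ −19 kJ

Bonds broken (reactants):
  H-H: 3 × 449 = 1347
  N≡N: 1 × 908 = 908
  Σ(broken) = 2255 kJ
Bonds formed (products):
  N-H: 6 × 379 = 2274
  Σ(formed) = 2274 kJ
ΔH = Σ(broken) − Σ(formed) = 2255 − 2274 = −19 kJ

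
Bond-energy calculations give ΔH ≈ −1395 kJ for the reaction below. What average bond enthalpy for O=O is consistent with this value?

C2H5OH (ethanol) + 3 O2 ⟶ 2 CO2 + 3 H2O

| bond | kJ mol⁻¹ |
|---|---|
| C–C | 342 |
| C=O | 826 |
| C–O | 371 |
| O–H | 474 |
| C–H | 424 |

Let D be the O=O bond energy.
Σ(broken) = 1×342 + 5×424 + 1×371 + 1×474 + 3×D = 3307 + 3D
Σ(formed) = 4×826 + 6×474 = 6148
ΔH = Σ(broken) − Σ(formed) = (3307 + 3D) − (6148) = −2841 + 3D
Setting this equal to −1395 kJ gives 3D = 1446, so D = 482 kJ/mol.

D(O=O) ≈ 482 kJ/mol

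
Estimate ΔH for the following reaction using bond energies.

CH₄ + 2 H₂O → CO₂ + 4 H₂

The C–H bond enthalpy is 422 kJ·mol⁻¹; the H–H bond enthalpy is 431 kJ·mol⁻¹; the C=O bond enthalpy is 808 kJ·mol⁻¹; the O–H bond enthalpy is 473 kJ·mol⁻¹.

ΔH ≈ +240 kJ

Bonds broken (reactants):
  C–H: 4 × 422 = 1688
  O–H: 4 × 473 = 1892
  Σ(broken) = 3580 kJ
Bonds formed (products):
  C=O: 2 × 808 = 1616
  H–H: 4 × 431 = 1724
  Σ(formed) = 3340 kJ
ΔH = Σ(broken) − Σ(formed) = 3580 − 3340 = +240 kJ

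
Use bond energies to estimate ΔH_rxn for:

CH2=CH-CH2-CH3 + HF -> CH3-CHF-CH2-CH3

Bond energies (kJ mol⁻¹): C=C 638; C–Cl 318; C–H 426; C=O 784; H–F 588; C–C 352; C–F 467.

ΔH ≈ −19 kJ

Bonds broken (reactants):
  C–C: 2 × 352 = 704
  C–H: 8 × 426 = 3408
  C=C: 1 × 638 = 638
  H–F: 1 × 588 = 588
  Σ(broken) = 5338 kJ
Bonds formed (products):
  C–C: 3 × 352 = 1056
  C–F: 1 × 467 = 467
  C–H: 9 × 426 = 3834
  Σ(formed) = 5357 kJ
ΔH = Σ(broken) − Σ(formed) = 5338 − 5357 = −19 kJ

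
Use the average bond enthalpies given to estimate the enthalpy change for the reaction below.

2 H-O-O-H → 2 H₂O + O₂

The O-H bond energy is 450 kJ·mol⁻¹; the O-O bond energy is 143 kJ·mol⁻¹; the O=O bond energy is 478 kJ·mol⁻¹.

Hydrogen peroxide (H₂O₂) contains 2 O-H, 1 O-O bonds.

Bonds broken (reactants):
  O-H: 4 × 450 = 1800
  O-O: 2 × 143 = 286
  Σ(broken) = 2086 kJ
Bonds formed (products):
  O-H: 4 × 450 = 1800
  O=O: 1 × 478 = 478
  Σ(formed) = 2278 kJ
ΔH = Σ(broken) − Σ(formed) = 2086 − 2278 = −192 kJ

ΔH ≈ −192 kJ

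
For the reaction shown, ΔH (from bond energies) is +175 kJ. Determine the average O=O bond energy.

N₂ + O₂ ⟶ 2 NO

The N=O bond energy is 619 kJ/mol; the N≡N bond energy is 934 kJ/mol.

Let D be the O=O bond energy.
Σ(broken) = 1×934 + 1×D = 934 + D
Σ(formed) = 2×619 = 1238
ΔH = Σ(broken) − Σ(formed) = (934 + D) − (1238) = −304 + D
Setting this equal to +175 kJ gives D = 479 kJ/mol.

D(O=O) ≈ 479 kJ/mol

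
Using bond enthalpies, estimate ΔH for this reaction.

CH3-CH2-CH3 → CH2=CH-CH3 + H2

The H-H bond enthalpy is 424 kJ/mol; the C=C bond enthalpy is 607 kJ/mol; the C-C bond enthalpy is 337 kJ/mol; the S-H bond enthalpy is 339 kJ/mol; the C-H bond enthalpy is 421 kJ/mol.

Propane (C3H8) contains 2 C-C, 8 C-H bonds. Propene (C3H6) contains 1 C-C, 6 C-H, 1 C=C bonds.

ΔH ≈ +148 kJ

Bonds broken (reactants):
  C-C: 2 × 337 = 674
  C-H: 8 × 421 = 3368
  Σ(broken) = 4042 kJ
Bonds formed (products):
  C-C: 1 × 337 = 337
  C-H: 6 × 421 = 2526
  C=C: 1 × 607 = 607
  H-H: 1 × 424 = 424
  Σ(formed) = 3894 kJ
ΔH = Σ(broken) − Σ(formed) = 4042 − 3894 = +148 kJ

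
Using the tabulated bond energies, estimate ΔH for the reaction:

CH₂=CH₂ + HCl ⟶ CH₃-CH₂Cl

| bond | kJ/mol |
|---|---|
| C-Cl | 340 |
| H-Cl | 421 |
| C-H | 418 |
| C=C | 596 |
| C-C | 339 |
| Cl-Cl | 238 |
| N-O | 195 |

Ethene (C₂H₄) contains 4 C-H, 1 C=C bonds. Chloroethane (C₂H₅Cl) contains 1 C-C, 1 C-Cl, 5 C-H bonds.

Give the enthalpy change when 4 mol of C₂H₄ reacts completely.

Bonds broken (reactants):
  C-H: 4 × 418 = 1672
  C=C: 1 × 596 = 596
  H-Cl: 1 × 421 = 421
  Σ(broken) = 2689 kJ
Bonds formed (products):
  C-C: 1 × 339 = 339
  C-Cl: 1 × 340 = 340
  C-H: 5 × 418 = 2090
  Σ(formed) = 2769 kJ
ΔH = Σ(broken) − Σ(formed) = 2689 − 2769 = −80 kJ
For 4× the reaction as written: 4 × (−80) = −320 kJ

ΔH = −320 kJ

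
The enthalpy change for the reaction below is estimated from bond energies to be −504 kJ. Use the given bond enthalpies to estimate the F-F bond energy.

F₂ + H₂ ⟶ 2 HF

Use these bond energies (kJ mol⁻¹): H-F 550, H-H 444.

Let D be the F-F bond energy.
Σ(broken) = 1×D + 1×444 = 444 + D
Σ(formed) = 2×550 = 1100
ΔH = Σ(broken) − Σ(formed) = (444 + D) − (1100) = −656 + D
Setting this equal to −504 kJ gives D = 152 kJ/mol.

D(F-F) ≈ 152 kJ/mol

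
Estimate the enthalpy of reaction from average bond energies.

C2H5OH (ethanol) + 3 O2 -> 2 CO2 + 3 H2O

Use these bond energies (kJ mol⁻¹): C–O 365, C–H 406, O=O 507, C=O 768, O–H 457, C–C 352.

ΔH ≈ −1089 kJ

Bonds broken (reactants):
  C–C: 1 × 352 = 352
  C–H: 5 × 406 = 2030
  C–O: 1 × 365 = 365
  O–H: 1 × 457 = 457
  O=O: 3 × 507 = 1521
  Σ(broken) = 4725 kJ
Bonds formed (products):
  C=O: 4 × 768 = 3072
  O–H: 6 × 457 = 2742
  Σ(formed) = 5814 kJ
ΔH = Σ(broken) − Σ(formed) = 4725 − 5814 = −1089 kJ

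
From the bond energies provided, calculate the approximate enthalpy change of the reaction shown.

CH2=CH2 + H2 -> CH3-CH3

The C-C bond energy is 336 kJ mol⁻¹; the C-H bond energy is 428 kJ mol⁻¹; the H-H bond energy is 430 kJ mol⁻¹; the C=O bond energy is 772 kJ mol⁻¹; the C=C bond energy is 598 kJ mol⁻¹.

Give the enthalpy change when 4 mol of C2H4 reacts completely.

Bonds broken (reactants):
  C-H: 4 × 428 = 1712
  C=C: 1 × 598 = 598
  H-H: 1 × 430 = 430
  Σ(broken) = 2740 kJ
Bonds formed (products):
  C-C: 1 × 336 = 336
  C-H: 6 × 428 = 2568
  Σ(formed) = 2904 kJ
ΔH = Σ(broken) − Σ(formed) = 2740 − 2904 = −164 kJ
For 4× the reaction as written: 4 × (−164) = −656 kJ

ΔH = −656 kJ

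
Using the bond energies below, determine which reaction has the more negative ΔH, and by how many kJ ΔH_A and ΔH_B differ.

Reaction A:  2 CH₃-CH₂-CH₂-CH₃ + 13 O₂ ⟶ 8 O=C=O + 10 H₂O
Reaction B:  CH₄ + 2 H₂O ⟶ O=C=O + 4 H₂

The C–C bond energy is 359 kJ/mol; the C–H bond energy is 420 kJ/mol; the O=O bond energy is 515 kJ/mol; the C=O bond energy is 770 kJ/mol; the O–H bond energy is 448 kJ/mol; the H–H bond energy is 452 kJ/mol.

Reaction A:
  Bonds broken (reactants):
    C–C: 6 × 359 = 2154
    C–H: 20 × 420 = 8400
    O=O: 13 × 515 = 6695
    Σ(broken) = 17249 kJ
  Bonds formed (products):
    C=O: 16 × 770 = 12320
    O–H: 20 × 448 = 8960
    Σ(formed) = 21280 kJ
  ΔH_A = 17249 − 21280 = −4031 kJ
Reaction B:
  Bonds broken (reactants):
    C–H: 4 × 420 = 1680
    O–H: 4 × 448 = 1792
    Σ(broken) = 3472 kJ
  Bonds formed (products):
    C=O: 2 × 770 = 1540
    H–H: 4 × 452 = 1808
    Σ(formed) = 3348 kJ
  ΔH_B = 3472 − 3348 = +124 kJ
ΔH_A − ΔH_B = −4155 kJ, so reaction A has the more negative ΔH; |ΔH_A − ΔH_B| = 4155 kJ.

Reaction A, by 4155 kJ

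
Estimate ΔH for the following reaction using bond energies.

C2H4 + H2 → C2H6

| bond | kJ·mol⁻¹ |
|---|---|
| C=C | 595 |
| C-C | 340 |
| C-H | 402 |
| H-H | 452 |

Bonds broken (reactants):
  C-H: 4 × 402 = 1608
  C=C: 1 × 595 = 595
  H-H: 1 × 452 = 452
  Σ(broken) = 2655 kJ
Bonds formed (products):
  C-C: 1 × 340 = 340
  C-H: 6 × 402 = 2412
  Σ(formed) = 2752 kJ
ΔH = Σ(broken) − Σ(formed) = 2655 − 2752 = −97 kJ

ΔH ≈ −97 kJ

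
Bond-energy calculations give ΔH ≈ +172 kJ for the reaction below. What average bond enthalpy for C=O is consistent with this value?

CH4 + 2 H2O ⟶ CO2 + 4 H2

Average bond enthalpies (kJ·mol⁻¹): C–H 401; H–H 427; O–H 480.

D(C=O) ≈ 822 kJ/mol

Let D be the C=O bond energy.
Σ(broken) = 4×401 + 4×480 = 3524
Σ(formed) = 2×D + 4×427 = 1708 + 2D
ΔH = Σ(broken) − Σ(formed) = (3524) − (1708 + 2D) = +1816 − 2D
Setting this equal to +172 kJ gives 2D = 1644, so D = 822 kJ/mol.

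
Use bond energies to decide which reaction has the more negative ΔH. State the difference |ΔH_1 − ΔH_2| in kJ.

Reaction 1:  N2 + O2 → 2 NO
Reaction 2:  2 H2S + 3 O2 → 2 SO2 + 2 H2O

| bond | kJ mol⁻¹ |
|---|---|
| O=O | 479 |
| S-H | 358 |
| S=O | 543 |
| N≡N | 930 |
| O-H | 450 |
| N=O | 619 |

Reaction 1:
  Bonds broken (reactants):
    N≡N: 1 × 930 = 930
    O=O: 1 × 479 = 479
    Σ(broken) = 1409 kJ
  Bonds formed (products):
    N=O: 2 × 619 = 1238
    Σ(formed) = 1238 kJ
  ΔH_1 = 1409 − 1238 = +171 kJ
Reaction 2:
  Bonds broken (reactants):
    O=O: 3 × 479 = 1437
    S-H: 4 × 358 = 1432
    Σ(broken) = 2869 kJ
  Bonds formed (products):
    O-H: 4 × 450 = 1800
    S=O: 4 × 543 = 2172
    Σ(formed) = 3972 kJ
  ΔH_2 = 2869 − 3972 = −1103 kJ
ΔH_1 − ΔH_2 = +1274 kJ, so reaction 2 has the more negative ΔH; |ΔH_1 − ΔH_2| = 1274 kJ.

Reaction 2, by 1274 kJ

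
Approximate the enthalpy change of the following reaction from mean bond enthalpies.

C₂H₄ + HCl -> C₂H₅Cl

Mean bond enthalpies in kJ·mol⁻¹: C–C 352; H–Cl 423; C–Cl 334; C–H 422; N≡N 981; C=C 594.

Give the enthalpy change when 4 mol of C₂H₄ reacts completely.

ΔH = −364 kJ

Bonds broken (reactants):
  C–H: 4 × 422 = 1688
  C=C: 1 × 594 = 594
  H–Cl: 1 × 423 = 423
  Σ(broken) = 2705 kJ
Bonds formed (products):
  C–C: 1 × 352 = 352
  C–Cl: 1 × 334 = 334
  C–H: 5 × 422 = 2110
  Σ(formed) = 2796 kJ
ΔH = Σ(broken) − Σ(formed) = 2705 − 2796 = −91 kJ
For 4× the reaction as written: 4 × (−91) = −364 kJ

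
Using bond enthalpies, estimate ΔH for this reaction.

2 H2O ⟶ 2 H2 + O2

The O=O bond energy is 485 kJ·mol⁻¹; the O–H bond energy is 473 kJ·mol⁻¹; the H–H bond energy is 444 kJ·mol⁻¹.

Bonds broken (reactants):
  O–H: 4 × 473 = 1892
  Σ(broken) = 1892 kJ
Bonds formed (products):
  H–H: 2 × 444 = 888
  O=O: 1 × 485 = 485
  Σ(formed) = 1373 kJ
ΔH = Σ(broken) − Σ(formed) = 1892 − 1373 = +519 kJ

ΔH ≈ +519 kJ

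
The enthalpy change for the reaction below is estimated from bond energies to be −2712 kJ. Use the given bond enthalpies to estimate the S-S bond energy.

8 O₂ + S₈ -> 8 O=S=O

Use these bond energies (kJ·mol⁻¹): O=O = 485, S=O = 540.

Let D be the S-S bond energy.
Σ(broken) = 8×485 + 8×D = 3880 + 8D
Σ(formed) = 16×540 = 8640
ΔH = Σ(broken) − Σ(formed) = (3880 + 8D) − (8640) = −4760 + 8D
Setting this equal to −2712 kJ gives 8D = 2048, so D = 256 kJ/mol.

D(S-S) ≈ 256 kJ/mol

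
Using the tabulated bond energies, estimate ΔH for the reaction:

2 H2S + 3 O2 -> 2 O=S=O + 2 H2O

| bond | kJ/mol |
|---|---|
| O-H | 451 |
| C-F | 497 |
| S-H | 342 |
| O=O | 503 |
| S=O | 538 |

Bonds broken (reactants):
  O=O: 3 × 503 = 1509
  S-H: 4 × 342 = 1368
  Σ(broken) = 2877 kJ
Bonds formed (products):
  O-H: 4 × 451 = 1804
  S=O: 4 × 538 = 2152
  Σ(formed) = 3956 kJ
ΔH = Σ(broken) − Σ(formed) = 2877 − 3956 = −1079 kJ

ΔH ≈ −1079 kJ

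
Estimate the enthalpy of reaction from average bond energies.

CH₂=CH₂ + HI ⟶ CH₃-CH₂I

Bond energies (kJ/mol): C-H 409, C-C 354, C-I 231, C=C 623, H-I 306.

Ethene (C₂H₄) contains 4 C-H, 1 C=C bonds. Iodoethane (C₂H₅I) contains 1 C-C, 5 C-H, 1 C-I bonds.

Bonds broken (reactants):
  C-H: 4 × 409 = 1636
  C=C: 1 × 623 = 623
  H-I: 1 × 306 = 306
  Σ(broken) = 2565 kJ
Bonds formed (products):
  C-C: 1 × 354 = 354
  C-H: 5 × 409 = 2045
  C-I: 1 × 231 = 231
  Σ(formed) = 2630 kJ
ΔH = Σ(broken) − Σ(formed) = 2565 − 2630 = −65 kJ

ΔH ≈ −65 kJ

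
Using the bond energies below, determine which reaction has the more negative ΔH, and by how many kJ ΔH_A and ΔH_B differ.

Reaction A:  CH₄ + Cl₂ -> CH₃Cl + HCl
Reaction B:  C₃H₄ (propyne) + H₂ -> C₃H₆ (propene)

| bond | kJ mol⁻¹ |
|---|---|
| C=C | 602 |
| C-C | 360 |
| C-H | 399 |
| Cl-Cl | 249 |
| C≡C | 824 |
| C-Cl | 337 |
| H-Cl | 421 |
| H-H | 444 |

Reaction B, by 22 kJ

Reaction A:
  Bonds broken (reactants):
    C-H: 4 × 399 = 1596
    Cl-Cl: 1 × 249 = 249
    Σ(broken) = 1845 kJ
  Bonds formed (products):
    C-Cl: 1 × 337 = 337
    C-H: 3 × 399 = 1197
    H-Cl: 1 × 421 = 421
    Σ(formed) = 1955 kJ
  ΔH_A = 1845 − 1955 = −110 kJ
Reaction B:
  Bonds broken (reactants):
    C≡C: 1 × 824 = 824
    C-C: 1 × 360 = 360
    C-H: 4 × 399 = 1596
    H-H: 1 × 444 = 444
    Σ(broken) = 3224 kJ
  Bonds formed (products):
    C-C: 1 × 360 = 360
    C-H: 6 × 399 = 2394
    C=C: 1 × 602 = 602
    Σ(formed) = 3356 kJ
  ΔH_B = 3224 − 3356 = −132 kJ
ΔH_A − ΔH_B = +22 kJ, so reaction B has the more negative ΔH; |ΔH_A − ΔH_B| = 22 kJ.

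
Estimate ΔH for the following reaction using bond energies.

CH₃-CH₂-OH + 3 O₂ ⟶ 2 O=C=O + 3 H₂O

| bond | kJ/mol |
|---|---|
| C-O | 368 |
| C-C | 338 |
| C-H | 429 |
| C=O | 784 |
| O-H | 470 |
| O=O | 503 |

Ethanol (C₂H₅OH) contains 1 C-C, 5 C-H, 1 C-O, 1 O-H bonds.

Bonds broken (reactants):
  C-C: 1 × 338 = 338
  C-H: 5 × 429 = 2145
  C-O: 1 × 368 = 368
  O-H: 1 × 470 = 470
  O=O: 3 × 503 = 1509
  Σ(broken) = 4830 kJ
Bonds formed (products):
  C=O: 4 × 784 = 3136
  O-H: 6 × 470 = 2820
  Σ(formed) = 5956 kJ
ΔH = Σ(broken) − Σ(formed) = 4830 − 5956 = −1126 kJ

ΔH ≈ −1126 kJ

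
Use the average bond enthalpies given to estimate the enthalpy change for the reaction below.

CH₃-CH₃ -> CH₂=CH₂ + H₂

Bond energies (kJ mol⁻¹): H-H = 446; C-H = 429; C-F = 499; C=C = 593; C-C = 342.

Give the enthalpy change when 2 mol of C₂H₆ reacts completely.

Bonds broken (reactants):
  C-C: 1 × 342 = 342
  C-H: 6 × 429 = 2574
  Σ(broken) = 2916 kJ
Bonds formed (products):
  C-H: 4 × 429 = 1716
  C=C: 1 × 593 = 593
  H-H: 1 × 446 = 446
  Σ(formed) = 2755 kJ
ΔH = Σ(broken) − Σ(formed) = 2916 − 2755 = +161 kJ
For 2× the reaction as written: 2 × (+161) = +322 kJ

ΔH = +322 kJ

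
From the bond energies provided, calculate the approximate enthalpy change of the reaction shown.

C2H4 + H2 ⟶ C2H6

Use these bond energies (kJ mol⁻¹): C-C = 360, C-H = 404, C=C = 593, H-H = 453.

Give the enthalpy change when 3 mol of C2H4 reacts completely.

Bonds broken (reactants):
  C-H: 4 × 404 = 1616
  C=C: 1 × 593 = 593
  H-H: 1 × 453 = 453
  Σ(broken) = 2662 kJ
Bonds formed (products):
  C-C: 1 × 360 = 360
  C-H: 6 × 404 = 2424
  Σ(formed) = 2784 kJ
ΔH = Σ(broken) − Σ(formed) = 2662 − 2784 = −122 kJ
For 3× the reaction as written: 3 × (−122) = −366 kJ

ΔH = −366 kJ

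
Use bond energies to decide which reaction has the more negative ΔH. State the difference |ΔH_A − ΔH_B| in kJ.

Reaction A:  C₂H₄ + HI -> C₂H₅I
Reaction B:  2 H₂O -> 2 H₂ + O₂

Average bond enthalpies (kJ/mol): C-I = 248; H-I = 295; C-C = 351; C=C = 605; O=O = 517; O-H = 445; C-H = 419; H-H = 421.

Reaction A:
  Bonds broken (reactants):
    C-H: 4 × 419 = 1676
    C=C: 1 × 605 = 605
    H-I: 1 × 295 = 295
    Σ(broken) = 2576 kJ
  Bonds formed (products):
    C-C: 1 × 351 = 351
    C-H: 5 × 419 = 2095
    C-I: 1 × 248 = 248
    Σ(formed) = 2694 kJ
  ΔH_A = 2576 − 2694 = −118 kJ
Reaction B:
  Bonds broken (reactants):
    O-H: 4 × 445 = 1780
    Σ(broken) = 1780 kJ
  Bonds formed (products):
    H-H: 2 × 421 = 842
    O=O: 1 × 517 = 517
    Σ(formed) = 1359 kJ
  ΔH_B = 1780 − 1359 = +421 kJ
ΔH_A − ΔH_B = −539 kJ, so reaction A has the more negative ΔH; |ΔH_A − ΔH_B| = 539 kJ.

Reaction A, by 539 kJ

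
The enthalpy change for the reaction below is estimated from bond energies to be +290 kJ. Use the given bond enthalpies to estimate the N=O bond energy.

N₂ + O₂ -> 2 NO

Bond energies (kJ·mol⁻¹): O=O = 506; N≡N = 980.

D(N=O) ≈ 598 kJ/mol

Let D be the N=O bond energy.
Σ(broken) = 1×980 + 1×506 = 1486
Σ(formed) = 2×D = 2D
ΔH = Σ(broken) − Σ(formed) = (1486) − (2D) = +1486 − 2D
Setting this equal to +290 kJ gives 2D = 1196, so D = 598 kJ/mol.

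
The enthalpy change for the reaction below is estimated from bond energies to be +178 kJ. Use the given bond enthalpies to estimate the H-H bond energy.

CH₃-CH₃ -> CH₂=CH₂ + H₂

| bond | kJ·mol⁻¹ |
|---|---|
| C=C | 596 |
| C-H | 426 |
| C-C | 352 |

D(H-H) ≈ 430 kJ/mol

Let D be the H-H bond energy.
Σ(broken) = 1×352 + 6×426 = 2908
Σ(formed) = 4×426 + 1×596 + 1×D = 2300 + D
ΔH = Σ(broken) − Σ(formed) = (2908) − (2300 + D) = +608 − D
Setting this equal to +178 kJ gives D = 430 kJ/mol.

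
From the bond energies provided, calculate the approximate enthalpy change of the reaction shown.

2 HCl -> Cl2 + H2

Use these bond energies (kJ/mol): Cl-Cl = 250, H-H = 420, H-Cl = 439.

Bonds broken (reactants):
  H-Cl: 2 × 439 = 878
  Σ(broken) = 878 kJ
Bonds formed (products):
  Cl-Cl: 1 × 250 = 250
  H-H: 1 × 420 = 420
  Σ(formed) = 670 kJ
ΔH = Σ(broken) − Σ(formed) = 878 − 670 = +208 kJ

ΔH ≈ +208 kJ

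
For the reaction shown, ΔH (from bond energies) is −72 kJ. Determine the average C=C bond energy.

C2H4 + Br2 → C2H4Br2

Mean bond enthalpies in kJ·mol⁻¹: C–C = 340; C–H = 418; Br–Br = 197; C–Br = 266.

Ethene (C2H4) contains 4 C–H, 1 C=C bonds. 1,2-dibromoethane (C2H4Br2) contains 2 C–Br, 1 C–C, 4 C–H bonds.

D(C=C) ≈ 603 kJ/mol

Let D be the C=C bond energy.
Σ(broken) = 1×197 + 4×418 + 1×D = 1869 + D
Σ(formed) = 2×266 + 1×340 + 4×418 = 2544
ΔH = Σ(broken) − Σ(formed) = (1869 + D) − (2544) = −675 + D
Setting this equal to −72 kJ gives D = 603 kJ/mol.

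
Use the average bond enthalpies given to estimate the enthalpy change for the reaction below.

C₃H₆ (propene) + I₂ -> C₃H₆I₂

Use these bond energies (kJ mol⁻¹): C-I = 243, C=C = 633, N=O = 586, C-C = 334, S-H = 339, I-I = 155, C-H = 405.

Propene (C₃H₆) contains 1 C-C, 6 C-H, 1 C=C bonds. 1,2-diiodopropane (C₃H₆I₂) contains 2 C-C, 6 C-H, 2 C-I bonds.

ΔH ≈ −32 kJ

Bonds broken (reactants):
  C-C: 1 × 334 = 334
  C-H: 6 × 405 = 2430
  C=C: 1 × 633 = 633
  I-I: 1 × 155 = 155
  Σ(broken) = 3552 kJ
Bonds formed (products):
  C-C: 2 × 334 = 668
  C-H: 6 × 405 = 2430
  C-I: 2 × 243 = 486
  Σ(formed) = 3584 kJ
ΔH = Σ(broken) − Σ(formed) = 3552 − 3584 = −32 kJ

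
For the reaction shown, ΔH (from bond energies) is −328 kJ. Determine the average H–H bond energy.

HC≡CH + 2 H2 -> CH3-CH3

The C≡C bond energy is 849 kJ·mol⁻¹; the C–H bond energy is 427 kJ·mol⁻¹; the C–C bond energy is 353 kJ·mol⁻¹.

Let D be the H–H bond energy.
Σ(broken) = 1×849 + 2×427 + 2×D = 1703 + 2D
Σ(formed) = 1×353 + 6×427 = 2915
ΔH = Σ(broken) − Σ(formed) = (1703 + 2D) − (2915) = −1212 + 2D
Setting this equal to −328 kJ gives 2D = 884, so D = 442 kJ/mol.

D(H–H) ≈ 442 kJ/mol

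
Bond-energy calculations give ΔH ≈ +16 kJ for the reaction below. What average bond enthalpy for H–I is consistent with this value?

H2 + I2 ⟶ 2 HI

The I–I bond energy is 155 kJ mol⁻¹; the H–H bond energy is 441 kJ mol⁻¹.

D(H–I) ≈ 290 kJ/mol

Let D be the H–I bond energy.
Σ(broken) = 1×441 + 1×155 = 596
Σ(formed) = 2×D = 2D
ΔH = Σ(broken) − Σ(formed) = (596) − (2D) = +596 − 2D
Setting this equal to +16 kJ gives 2D = 580, so D = 290 kJ/mol.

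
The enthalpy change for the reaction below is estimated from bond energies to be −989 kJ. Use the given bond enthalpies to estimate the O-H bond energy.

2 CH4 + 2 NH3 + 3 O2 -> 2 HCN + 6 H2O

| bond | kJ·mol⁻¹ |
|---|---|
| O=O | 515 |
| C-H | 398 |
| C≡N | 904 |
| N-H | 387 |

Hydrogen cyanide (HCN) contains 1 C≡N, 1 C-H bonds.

D(O-H) ≈ 453 kJ/mol

Let D be the O-H bond energy.
Σ(broken) = 8×398 + 6×387 + 3×515 = 7051
Σ(formed) = 2×904 + 2×398 + 12×D = 2604 + 12D
ΔH = Σ(broken) − Σ(formed) = (7051) − (2604 + 12D) = +4447 − 12D
Setting this equal to −989 kJ gives 12D = 5436, so D = 453 kJ/mol.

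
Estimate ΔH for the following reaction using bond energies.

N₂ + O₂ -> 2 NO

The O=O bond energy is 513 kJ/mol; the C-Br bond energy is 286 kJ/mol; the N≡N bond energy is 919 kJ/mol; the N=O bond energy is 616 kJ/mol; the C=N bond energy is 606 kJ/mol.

ΔH ≈ +200 kJ

Bonds broken (reactants):
  N≡N: 1 × 919 = 919
  O=O: 1 × 513 = 513
  Σ(broken) = 1432 kJ
Bonds formed (products):
  N=O: 2 × 616 = 1232
  Σ(formed) = 1232 kJ
ΔH = Σ(broken) − Σ(formed) = 1432 − 1232 = +200 kJ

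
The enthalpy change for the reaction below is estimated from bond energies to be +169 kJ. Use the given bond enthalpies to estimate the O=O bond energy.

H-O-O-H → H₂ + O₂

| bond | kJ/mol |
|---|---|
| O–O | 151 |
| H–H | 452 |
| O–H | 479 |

Let D be the O=O bond energy.
Σ(broken) = 2×479 + 1×151 = 1109
Σ(formed) = 1×452 + 1×D = 452 + D
ΔH = Σ(broken) − Σ(formed) = (1109) − (452 + D) = +657 − D
Setting this equal to +169 kJ gives D = 488 kJ/mol.

D(O=O) ≈ 488 kJ/mol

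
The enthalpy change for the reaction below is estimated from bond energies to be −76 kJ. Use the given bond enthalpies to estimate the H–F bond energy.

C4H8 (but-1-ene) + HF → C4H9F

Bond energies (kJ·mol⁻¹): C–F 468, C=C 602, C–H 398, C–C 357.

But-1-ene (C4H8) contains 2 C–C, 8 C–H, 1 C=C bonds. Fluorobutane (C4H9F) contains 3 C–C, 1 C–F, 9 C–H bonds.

Let D be the H–F bond energy.
Σ(broken) = 2×357 + 8×398 + 1×602 + 1×D = 4500 + D
Σ(formed) = 3×357 + 1×468 + 9×398 = 5121
ΔH = Σ(broken) − Σ(formed) = (4500 + D) − (5121) = −621 + D
Setting this equal to −76 kJ gives D = 545 kJ/mol.

D(H–F) ≈ 545 kJ/mol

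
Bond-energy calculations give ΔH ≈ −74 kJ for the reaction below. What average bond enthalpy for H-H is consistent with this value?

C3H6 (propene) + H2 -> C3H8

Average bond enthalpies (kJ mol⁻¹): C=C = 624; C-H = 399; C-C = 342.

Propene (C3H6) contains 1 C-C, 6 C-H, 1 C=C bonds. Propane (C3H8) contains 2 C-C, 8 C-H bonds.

D(H-H) ≈ 442 kJ/mol

Let D be the H-H bond energy.
Σ(broken) = 1×342 + 6×399 + 1×624 + 1×D = 3360 + D
Σ(formed) = 2×342 + 8×399 = 3876
ΔH = Σ(broken) − Σ(formed) = (3360 + D) − (3876) = −516 + D
Setting this equal to −74 kJ gives D = 442 kJ/mol.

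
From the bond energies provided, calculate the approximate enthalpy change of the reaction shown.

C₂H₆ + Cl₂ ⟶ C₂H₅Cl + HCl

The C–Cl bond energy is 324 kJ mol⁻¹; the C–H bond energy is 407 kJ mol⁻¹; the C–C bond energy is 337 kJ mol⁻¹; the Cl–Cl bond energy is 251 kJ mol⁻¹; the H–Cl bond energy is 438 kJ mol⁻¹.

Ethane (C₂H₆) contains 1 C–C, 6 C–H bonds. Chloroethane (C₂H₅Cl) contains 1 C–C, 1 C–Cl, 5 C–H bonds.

ΔH ≈ −104 kJ

Bonds broken (reactants):
  C–C: 1 × 337 = 337
  C–H: 6 × 407 = 2442
  Cl–Cl: 1 × 251 = 251
  Σ(broken) = 3030 kJ
Bonds formed (products):
  C–C: 1 × 337 = 337
  C–Cl: 1 × 324 = 324
  C–H: 5 × 407 = 2035
  H–Cl: 1 × 438 = 438
  Σ(formed) = 3134 kJ
ΔH = Σ(broken) − Σ(formed) = 3030 − 3134 = −104 kJ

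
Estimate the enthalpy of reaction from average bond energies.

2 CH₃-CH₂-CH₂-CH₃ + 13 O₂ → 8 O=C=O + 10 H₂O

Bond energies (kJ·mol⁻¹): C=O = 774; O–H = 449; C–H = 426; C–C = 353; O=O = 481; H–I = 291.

ΔH ≈ −4473 kJ

Bonds broken (reactants):
  C–C: 6 × 353 = 2118
  C–H: 20 × 426 = 8520
  O=O: 13 × 481 = 6253
  Σ(broken) = 16891 kJ
Bonds formed (products):
  C=O: 16 × 774 = 12384
  O–H: 20 × 449 = 8980
  Σ(formed) = 21364 kJ
ΔH = Σ(broken) − Σ(formed) = 16891 − 21364 = −4473 kJ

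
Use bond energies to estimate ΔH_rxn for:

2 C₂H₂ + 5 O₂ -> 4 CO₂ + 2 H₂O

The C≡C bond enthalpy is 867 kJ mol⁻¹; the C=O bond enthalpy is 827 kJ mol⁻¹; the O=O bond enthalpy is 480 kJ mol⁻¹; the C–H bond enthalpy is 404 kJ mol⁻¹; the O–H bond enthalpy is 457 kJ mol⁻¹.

ΔH ≈ −2694 kJ

Bonds broken (reactants):
  C≡C: 2 × 867 = 1734
  C–H: 4 × 404 = 1616
  O=O: 5 × 480 = 2400
  Σ(broken) = 5750 kJ
Bonds formed (products):
  C=O: 8 × 827 = 6616
  O–H: 4 × 457 = 1828
  Σ(formed) = 8444 kJ
ΔH = Σ(broken) − Σ(formed) = 5750 − 8444 = −2694 kJ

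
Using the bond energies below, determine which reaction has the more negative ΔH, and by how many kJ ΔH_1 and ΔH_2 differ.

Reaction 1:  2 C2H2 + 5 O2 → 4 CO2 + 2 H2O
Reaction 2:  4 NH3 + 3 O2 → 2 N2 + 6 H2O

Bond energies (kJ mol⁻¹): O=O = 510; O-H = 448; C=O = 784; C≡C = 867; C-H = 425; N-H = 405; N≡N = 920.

Reaction 1, by 1254 kJ

Reaction 1:
  Bonds broken (reactants):
    C≡C: 2 × 867 = 1734
    C-H: 4 × 425 = 1700
    O=O: 5 × 510 = 2550
    Σ(broken) = 5984 kJ
  Bonds formed (products):
    C=O: 8 × 784 = 6272
    O-H: 4 × 448 = 1792
    Σ(formed) = 8064 kJ
  ΔH_1 = 5984 − 8064 = −2080 kJ
Reaction 2:
  Bonds broken (reactants):
    N-H: 12 × 405 = 4860
    O=O: 3 × 510 = 1530
    Σ(broken) = 6390 kJ
  Bonds formed (products):
    N≡N: 2 × 920 = 1840
    O-H: 12 × 448 = 5376
    Σ(formed) = 7216 kJ
  ΔH_2 = 6390 − 7216 = −826 kJ
ΔH_1 − ΔH_2 = −1254 kJ, so reaction 1 has the more negative ΔH; |ΔH_1 − ΔH_2| = 1254 kJ.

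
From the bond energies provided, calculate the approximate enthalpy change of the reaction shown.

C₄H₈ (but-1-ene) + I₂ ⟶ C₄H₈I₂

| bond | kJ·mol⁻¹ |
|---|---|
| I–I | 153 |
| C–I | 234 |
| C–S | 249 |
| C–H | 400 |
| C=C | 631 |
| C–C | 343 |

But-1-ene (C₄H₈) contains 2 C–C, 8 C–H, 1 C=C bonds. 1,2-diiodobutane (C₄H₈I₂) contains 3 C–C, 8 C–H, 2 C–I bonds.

Bonds broken (reactants):
  C–C: 2 × 343 = 686
  C–H: 8 × 400 = 3200
  C=C: 1 × 631 = 631
  I–I: 1 × 153 = 153
  Σ(broken) = 4670 kJ
Bonds formed (products):
  C–C: 3 × 343 = 1029
  C–H: 8 × 400 = 3200
  C–I: 2 × 234 = 468
  Σ(formed) = 4697 kJ
ΔH = Σ(broken) − Σ(formed) = 4670 − 4697 = −27 kJ

ΔH ≈ −27 kJ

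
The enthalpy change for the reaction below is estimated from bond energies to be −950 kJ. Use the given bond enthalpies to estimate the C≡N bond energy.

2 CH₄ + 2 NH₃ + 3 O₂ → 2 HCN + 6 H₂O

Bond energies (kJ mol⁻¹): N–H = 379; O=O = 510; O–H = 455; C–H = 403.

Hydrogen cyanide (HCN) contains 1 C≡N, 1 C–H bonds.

D(C≡N) ≈ 856 kJ/mol

Let D be the C≡N bond energy.
Σ(broken) = 8×403 + 6×379 + 3×510 = 7028
Σ(formed) = 2×D + 2×403 + 12×455 = 6266 + 2D
ΔH = Σ(broken) − Σ(formed) = (7028) − (6266 + 2D) = +762 − 2D
Setting this equal to −950 kJ gives 2D = 1712, so D = 856 kJ/mol.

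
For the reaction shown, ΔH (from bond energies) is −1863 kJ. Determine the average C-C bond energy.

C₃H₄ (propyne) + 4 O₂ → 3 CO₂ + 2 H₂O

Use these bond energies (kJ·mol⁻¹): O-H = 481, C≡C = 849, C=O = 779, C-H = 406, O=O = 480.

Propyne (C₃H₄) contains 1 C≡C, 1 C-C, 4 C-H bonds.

Let D be the C-C bond energy.
Σ(broken) = 1×849 + 1×D + 4×406 + 4×480 = 4393 + D
Σ(formed) = 6×779 + 4×481 = 6598
ΔH = Σ(broken) − Σ(formed) = (4393 + D) − (6598) = −2205 + D
Setting this equal to −1863 kJ gives D = 342 kJ/mol.

D(C-C) ≈ 342 kJ/mol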